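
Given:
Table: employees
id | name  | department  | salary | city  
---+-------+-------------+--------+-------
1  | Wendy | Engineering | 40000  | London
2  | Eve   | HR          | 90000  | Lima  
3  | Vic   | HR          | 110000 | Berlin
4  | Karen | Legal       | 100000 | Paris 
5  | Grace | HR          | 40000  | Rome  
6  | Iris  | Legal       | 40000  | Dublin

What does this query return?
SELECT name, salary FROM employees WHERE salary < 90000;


Filtering: salary < 90000
Matching: 3 rows

3 rows:
Wendy, 40000
Grace, 40000
Iris, 40000


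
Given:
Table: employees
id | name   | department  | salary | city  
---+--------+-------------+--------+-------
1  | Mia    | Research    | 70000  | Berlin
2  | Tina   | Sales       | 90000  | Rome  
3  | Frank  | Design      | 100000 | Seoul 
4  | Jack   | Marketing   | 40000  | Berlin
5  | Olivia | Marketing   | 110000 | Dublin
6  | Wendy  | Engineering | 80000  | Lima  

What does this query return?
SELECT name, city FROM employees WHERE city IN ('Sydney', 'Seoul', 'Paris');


Filtering: city IN ('Sydney', 'Seoul', 'Paris')
Matching: 1 rows

1 rows:
Frank, Seoul


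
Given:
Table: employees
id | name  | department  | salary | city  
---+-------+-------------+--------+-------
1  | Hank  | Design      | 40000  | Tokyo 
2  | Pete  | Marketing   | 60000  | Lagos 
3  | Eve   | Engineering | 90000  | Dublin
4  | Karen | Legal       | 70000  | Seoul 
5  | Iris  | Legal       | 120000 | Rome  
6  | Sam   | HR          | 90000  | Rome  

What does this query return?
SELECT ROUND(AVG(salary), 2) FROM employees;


SUM(salary) = 470000
COUNT = 6
ROUND(AVG, 2) = ROUND(470000 / 6, 2) = 78333.33

78333.33


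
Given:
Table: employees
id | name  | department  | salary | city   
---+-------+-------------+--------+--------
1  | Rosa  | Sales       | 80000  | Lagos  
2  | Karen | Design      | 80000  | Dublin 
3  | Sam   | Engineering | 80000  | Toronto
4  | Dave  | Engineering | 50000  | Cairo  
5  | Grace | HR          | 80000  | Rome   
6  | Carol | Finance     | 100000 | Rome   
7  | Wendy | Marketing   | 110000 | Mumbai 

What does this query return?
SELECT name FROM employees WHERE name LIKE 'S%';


LIKE 'S%' matches names starting with 'S'
Matching: 1

1 rows:
Sam


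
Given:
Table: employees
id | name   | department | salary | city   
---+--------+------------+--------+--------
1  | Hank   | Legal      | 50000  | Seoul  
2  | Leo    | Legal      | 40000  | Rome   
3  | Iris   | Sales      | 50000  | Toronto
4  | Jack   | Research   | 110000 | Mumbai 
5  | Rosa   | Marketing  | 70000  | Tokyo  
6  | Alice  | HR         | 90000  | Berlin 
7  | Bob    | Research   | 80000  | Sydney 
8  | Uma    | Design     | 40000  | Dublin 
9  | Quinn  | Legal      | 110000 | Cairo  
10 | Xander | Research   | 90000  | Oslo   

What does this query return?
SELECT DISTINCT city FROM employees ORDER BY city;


All 'city' values (row order): Seoul, Rome, Toronto, Mumbai, Tokyo, Berlin, Sydney, Dublin, Cairo, Oslo
Removing duplicates leaves 10 unique value(s).

10 values:
Berlin
Cairo
Dublin
Mumbai
Oslo
Rome
Seoul
Sydney
Tokyo
Toronto


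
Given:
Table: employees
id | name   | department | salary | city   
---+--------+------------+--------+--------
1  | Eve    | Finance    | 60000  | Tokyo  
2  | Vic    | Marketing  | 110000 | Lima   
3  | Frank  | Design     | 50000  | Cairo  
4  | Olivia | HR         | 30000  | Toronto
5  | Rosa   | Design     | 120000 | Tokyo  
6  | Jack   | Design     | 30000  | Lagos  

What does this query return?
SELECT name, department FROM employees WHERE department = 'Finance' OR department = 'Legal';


Filtering: department = 'Finance' OR 'Legal'
Matching: 1 rows

1 rows:
Eve, Finance


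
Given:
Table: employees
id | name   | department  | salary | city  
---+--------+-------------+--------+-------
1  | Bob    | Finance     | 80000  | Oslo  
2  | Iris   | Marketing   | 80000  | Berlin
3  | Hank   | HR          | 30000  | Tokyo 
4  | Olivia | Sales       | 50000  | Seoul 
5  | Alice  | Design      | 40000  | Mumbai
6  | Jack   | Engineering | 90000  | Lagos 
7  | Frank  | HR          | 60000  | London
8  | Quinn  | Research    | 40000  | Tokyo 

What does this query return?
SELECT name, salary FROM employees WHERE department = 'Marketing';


Filtering: department = 'Marketing'
Matching rows: 1

1 rows:
Iris, 80000


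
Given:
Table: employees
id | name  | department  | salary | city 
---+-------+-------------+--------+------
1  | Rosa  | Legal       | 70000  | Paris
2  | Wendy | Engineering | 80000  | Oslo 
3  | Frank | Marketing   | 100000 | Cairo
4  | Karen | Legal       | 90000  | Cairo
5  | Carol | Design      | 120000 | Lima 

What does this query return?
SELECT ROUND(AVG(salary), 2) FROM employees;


SUM(salary) = 460000
COUNT = 5
ROUND(AVG, 2) = ROUND(460000 / 5, 2) = 92000.0

92000.0


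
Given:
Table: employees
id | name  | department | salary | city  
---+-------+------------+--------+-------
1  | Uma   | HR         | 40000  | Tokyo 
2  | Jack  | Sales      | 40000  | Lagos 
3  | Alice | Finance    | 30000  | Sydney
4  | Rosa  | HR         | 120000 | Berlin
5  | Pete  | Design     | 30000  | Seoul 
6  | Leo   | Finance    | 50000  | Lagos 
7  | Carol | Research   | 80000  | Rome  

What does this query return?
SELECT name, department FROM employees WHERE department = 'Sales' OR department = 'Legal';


Filtering: department = 'Sales' OR 'Legal'
Matching: 1 rows

1 rows:
Jack, Sales


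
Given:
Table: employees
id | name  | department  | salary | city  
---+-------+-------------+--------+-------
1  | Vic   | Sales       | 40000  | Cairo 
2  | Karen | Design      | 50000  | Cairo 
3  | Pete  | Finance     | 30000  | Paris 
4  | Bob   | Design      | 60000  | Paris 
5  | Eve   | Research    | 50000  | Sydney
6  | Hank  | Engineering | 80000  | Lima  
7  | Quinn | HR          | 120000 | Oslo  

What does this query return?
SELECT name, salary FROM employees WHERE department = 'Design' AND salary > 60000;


Filtering: department = 'Design' AND salary > 60000
Matching: 0 rows

Empty result set (0 rows)


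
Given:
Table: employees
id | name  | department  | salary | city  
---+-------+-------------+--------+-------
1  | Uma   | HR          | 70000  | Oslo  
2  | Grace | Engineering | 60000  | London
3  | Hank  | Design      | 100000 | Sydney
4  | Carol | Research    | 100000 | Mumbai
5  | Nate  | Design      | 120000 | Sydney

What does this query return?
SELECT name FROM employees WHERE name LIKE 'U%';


LIKE 'U%' matches names starting with 'U'
Matching: 1

1 rows:
Uma


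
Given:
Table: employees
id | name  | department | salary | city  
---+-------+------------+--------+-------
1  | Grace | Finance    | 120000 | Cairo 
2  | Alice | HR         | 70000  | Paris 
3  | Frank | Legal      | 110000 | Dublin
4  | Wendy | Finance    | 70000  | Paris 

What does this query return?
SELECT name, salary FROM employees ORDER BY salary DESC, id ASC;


Sorting by salary DESC, then id ASC for ties

4 rows:
Grace, 120000
Frank, 110000
Alice, 70000
Wendy, 70000


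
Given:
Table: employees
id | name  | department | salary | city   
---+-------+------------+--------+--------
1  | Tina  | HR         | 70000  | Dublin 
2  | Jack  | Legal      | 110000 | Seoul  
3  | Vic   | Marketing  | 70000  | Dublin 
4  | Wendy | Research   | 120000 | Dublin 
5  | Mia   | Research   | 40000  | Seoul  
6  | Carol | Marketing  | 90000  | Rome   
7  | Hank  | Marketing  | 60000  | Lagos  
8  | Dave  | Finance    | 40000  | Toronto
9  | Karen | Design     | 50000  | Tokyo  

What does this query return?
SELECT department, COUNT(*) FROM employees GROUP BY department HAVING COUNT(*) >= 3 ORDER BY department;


Groups with count >= 3:
  Marketing: 3 -> PASS
  Design: 1 -> filtered out
  Finance: 1 -> filtered out
  HR: 1 -> filtered out
  Legal: 1 -> filtered out
  Research: 2 -> filtered out


1 groups:
Marketing, 3


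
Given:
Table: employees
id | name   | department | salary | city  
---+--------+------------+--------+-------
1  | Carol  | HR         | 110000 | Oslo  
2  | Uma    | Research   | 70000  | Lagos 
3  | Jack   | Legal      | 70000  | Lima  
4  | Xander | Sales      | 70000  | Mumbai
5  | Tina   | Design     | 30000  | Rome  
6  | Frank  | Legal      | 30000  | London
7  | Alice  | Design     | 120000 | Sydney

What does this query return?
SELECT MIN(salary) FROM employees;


Salaries: 110000, 70000, 70000, 70000, 30000, 30000, 120000
MIN = 30000

30000


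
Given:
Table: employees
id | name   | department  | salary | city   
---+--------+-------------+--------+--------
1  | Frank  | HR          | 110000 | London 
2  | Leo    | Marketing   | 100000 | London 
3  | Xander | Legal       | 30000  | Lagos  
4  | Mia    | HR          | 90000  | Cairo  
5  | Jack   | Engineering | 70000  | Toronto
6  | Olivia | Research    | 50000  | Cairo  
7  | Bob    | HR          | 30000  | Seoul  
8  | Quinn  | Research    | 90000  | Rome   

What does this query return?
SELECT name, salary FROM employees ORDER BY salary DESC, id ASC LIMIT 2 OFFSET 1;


Sort by salary DESC (id ASC tiebreak), then skip 1 and take 2
Rows 2 through 3

2 rows:
Leo, 100000
Mia, 90000


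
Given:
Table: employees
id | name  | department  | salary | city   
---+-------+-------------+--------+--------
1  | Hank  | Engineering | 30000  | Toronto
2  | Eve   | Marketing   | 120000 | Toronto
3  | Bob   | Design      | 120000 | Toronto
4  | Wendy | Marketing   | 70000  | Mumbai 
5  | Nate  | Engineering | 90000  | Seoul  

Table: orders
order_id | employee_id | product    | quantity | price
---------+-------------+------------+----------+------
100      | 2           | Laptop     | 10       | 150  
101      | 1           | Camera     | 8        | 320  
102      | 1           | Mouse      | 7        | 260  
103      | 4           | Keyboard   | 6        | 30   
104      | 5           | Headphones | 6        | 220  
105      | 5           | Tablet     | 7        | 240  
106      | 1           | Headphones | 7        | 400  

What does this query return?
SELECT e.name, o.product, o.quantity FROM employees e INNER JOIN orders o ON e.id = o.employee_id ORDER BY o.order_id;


Joining employees.id = orders.employee_id:
  employee Eve (id=2) -> order Laptop
  employee Hank (id=1) -> order Camera
  employee Hank (id=1) -> order Mouse
  employee Wendy (id=4) -> order Keyboard
  employee Nate (id=5) -> order Headphones
  employee Nate (id=5) -> order Tablet
  employee Hank (id=1) -> order Headphones


7 rows:
Eve, Laptop, 10
Hank, Camera, 8
Hank, Mouse, 7
Wendy, Keyboard, 6
Nate, Headphones, 6
Nate, Tablet, 7
Hank, Headphones, 7


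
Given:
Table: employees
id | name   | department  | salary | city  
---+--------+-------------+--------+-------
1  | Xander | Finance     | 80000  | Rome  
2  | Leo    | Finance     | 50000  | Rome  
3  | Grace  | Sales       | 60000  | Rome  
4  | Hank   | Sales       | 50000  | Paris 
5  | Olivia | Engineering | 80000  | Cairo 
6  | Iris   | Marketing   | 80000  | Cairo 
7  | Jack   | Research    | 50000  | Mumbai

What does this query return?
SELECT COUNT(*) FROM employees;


COUNT(*) counts all rows

7


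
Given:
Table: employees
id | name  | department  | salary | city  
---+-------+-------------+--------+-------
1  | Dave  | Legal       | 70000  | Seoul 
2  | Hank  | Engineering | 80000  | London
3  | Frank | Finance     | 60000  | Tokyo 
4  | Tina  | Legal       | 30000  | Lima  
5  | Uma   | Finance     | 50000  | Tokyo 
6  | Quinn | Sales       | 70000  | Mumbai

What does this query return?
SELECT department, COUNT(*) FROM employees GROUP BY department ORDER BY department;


Assigning each row to its department group:
  Dave -> Legal
  Hank -> Engineering
  Frank -> Finance
  Tina -> Legal
  Uma -> Finance
  Quinn -> Sales


4 groups:
Engineering, 1
Finance, 2
Legal, 2
Sales, 1


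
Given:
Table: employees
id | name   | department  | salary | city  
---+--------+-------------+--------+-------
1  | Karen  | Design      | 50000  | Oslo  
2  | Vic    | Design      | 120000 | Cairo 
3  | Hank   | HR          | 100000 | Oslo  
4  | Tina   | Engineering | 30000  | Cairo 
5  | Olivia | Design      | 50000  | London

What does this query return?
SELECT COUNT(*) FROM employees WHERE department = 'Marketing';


Counting rows where department = 'Marketing'


0


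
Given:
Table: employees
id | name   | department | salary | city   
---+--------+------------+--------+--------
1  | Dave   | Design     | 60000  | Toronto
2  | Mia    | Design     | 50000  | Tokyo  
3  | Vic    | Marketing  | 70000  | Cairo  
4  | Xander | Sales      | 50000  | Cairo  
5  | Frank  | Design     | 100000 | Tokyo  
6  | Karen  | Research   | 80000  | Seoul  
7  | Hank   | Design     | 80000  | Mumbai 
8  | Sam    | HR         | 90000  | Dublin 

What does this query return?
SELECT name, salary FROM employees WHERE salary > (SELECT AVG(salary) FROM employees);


Subquery: AVG(salary) = 72500.0
Filtering: salary > 72500.0
  Frank (100000) -> MATCH
  Karen (80000) -> MATCH
  Hank (80000) -> MATCH
  Sam (90000) -> MATCH


4 rows:
Frank, 100000
Karen, 80000
Hank, 80000
Sam, 90000


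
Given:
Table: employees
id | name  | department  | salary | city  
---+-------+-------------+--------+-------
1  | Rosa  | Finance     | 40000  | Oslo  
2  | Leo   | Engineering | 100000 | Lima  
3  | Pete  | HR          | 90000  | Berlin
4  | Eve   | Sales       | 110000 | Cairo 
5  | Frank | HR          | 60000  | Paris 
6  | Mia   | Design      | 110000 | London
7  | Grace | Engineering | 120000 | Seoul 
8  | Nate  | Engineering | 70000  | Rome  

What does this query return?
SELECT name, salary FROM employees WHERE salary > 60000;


Filtering: salary > 60000
Matching: 6 rows

6 rows:
Leo, 100000
Pete, 90000
Eve, 110000
Mia, 110000
Grace, 120000
Nate, 70000


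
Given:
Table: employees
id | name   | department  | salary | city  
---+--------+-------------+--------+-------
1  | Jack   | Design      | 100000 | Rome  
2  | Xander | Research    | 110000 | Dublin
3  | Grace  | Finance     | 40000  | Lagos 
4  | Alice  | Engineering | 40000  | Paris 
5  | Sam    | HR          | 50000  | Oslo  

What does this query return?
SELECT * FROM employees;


SELECT * returns all 5 rows with all columns

5 rows:
1, Jack, Design, 100000, Rome
2, Xander, Research, 110000, Dublin
3, Grace, Finance, 40000, Lagos
4, Alice, Engineering, 40000, Paris
5, Sam, HR, 50000, Oslo


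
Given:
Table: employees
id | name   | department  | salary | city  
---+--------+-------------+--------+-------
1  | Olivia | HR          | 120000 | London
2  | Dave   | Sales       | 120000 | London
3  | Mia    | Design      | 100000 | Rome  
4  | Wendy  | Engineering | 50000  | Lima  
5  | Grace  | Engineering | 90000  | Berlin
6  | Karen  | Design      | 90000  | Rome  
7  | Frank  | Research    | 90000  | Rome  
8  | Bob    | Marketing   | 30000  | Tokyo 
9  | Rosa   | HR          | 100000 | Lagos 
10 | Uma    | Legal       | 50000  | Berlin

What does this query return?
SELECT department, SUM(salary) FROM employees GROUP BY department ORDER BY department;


Summing salary within each department:
  Design: 100000 + 90000 = 190000
  Engineering: 50000 + 90000 = 140000
  HR: 120000 + 100000 = 220000
  Legal: 50000 = 50000
  Marketing: 30000 = 30000
  Research: 90000 = 90000
  Sales: 120000 = 120000


7 groups:
Design, 190000
Engineering, 140000
HR, 220000
Legal, 50000
Marketing, 30000
Research, 90000
Sales, 120000


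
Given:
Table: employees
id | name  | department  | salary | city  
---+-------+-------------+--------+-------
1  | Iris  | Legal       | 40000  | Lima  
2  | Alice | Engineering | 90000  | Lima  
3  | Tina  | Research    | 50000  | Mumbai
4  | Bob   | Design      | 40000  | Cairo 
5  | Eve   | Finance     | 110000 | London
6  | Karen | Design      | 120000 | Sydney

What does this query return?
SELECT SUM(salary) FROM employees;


SUM(salary) = 40000 + 90000 + 50000 + 40000 + 110000 + 120000 = 450000

450000


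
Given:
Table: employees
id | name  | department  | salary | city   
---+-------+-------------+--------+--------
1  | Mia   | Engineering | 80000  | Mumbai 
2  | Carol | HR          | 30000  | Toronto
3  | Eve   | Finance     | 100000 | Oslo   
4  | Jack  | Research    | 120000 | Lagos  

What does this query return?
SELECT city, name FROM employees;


Projecting columns: city, name

4 rows:
Mumbai, Mia
Toronto, Carol
Oslo, Eve
Lagos, Jack


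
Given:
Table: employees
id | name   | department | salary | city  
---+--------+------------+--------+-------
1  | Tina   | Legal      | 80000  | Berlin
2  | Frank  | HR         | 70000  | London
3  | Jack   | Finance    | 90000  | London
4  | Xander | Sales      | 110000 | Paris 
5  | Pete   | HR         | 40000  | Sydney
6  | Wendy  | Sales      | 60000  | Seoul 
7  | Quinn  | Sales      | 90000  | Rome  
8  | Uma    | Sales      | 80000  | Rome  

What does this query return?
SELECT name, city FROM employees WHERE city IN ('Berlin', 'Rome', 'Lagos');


Filtering: city IN ('Berlin', 'Rome', 'Lagos')
Matching: 3 rows

3 rows:
Tina, Berlin
Quinn, Rome
Uma, Rome


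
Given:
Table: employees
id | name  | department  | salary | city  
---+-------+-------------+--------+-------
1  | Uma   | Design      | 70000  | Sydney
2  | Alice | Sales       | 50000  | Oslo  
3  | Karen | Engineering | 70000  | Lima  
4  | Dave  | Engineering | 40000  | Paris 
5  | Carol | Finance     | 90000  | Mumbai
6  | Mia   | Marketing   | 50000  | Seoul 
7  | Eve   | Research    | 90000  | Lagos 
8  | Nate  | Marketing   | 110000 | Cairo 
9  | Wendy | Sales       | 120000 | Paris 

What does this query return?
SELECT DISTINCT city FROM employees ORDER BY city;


All 'city' values (row order): Sydney, Oslo, Lima, Paris, Mumbai, Seoul, Lagos, Cairo, Paris
Removing duplicates leaves 8 unique value(s).

8 values:
Cairo
Lagos
Lima
Mumbai
Oslo
Paris
Seoul
Sydney


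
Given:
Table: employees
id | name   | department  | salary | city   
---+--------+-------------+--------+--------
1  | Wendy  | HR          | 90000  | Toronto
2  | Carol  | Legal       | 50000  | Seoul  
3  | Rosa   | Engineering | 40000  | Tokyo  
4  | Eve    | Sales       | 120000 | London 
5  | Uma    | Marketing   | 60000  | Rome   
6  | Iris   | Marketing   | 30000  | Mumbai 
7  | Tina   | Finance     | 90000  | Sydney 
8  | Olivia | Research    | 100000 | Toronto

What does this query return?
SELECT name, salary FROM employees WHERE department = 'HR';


Filtering: department = 'HR'
Matching rows: 1

1 rows:
Wendy, 90000


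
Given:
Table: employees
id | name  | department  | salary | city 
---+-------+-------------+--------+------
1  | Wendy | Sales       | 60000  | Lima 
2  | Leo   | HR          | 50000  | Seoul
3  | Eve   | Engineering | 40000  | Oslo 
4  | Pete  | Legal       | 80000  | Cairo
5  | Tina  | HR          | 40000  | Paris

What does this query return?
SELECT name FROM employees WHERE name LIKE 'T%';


LIKE 'T%' matches names starting with 'T'
Matching: 1

1 rows:
Tina


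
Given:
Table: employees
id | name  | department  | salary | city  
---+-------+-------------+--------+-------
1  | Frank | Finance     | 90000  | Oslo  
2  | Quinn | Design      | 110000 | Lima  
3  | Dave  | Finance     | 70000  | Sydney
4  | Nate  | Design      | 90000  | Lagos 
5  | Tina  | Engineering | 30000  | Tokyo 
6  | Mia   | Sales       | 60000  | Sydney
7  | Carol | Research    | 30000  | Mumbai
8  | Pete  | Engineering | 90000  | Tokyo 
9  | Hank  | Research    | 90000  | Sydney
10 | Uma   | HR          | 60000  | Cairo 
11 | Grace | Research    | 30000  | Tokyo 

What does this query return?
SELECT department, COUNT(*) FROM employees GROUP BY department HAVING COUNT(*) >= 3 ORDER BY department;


Groups with count >= 3:
  Research: 3 -> PASS
  Design: 2 -> filtered out
  Engineering: 2 -> filtered out
  Finance: 2 -> filtered out
  HR: 1 -> filtered out
  Sales: 1 -> filtered out


1 groups:
Research, 3


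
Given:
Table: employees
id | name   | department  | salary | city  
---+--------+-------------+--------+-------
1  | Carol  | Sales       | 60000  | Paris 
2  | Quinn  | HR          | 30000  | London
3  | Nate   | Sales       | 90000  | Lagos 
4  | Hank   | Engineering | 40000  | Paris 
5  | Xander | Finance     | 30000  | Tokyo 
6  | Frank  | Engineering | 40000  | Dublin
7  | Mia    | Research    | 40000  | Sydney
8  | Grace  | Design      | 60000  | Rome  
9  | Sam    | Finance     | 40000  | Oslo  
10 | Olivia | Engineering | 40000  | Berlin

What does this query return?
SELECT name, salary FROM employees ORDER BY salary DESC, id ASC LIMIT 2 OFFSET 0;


Sort by salary DESC (id ASC tiebreak), then skip 0 and take 2
Rows 1 through 2

2 rows:
Nate, 90000
Carol, 60000


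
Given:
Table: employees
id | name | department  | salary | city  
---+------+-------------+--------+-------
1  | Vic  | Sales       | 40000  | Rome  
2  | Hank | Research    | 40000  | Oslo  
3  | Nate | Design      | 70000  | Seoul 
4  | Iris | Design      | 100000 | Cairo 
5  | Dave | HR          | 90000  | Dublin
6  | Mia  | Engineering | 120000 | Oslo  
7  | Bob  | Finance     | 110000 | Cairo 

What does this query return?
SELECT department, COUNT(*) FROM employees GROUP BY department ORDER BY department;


Assigning each row to its department group:
  Vic -> Sales
  Hank -> Research
  Nate -> Design
  Iris -> Design
  Dave -> HR
  Mia -> Engineering
  Bob -> Finance


6 groups:
Design, 2
Engineering, 1
Finance, 1
HR, 1
Research, 1
Sales, 1


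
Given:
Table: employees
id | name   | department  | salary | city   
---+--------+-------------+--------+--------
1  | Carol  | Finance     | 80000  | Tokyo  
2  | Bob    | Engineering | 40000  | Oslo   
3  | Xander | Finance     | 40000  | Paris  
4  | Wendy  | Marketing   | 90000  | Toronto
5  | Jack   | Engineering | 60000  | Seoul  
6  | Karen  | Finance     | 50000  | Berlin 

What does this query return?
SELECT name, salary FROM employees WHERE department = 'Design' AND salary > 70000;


Filtering: department = 'Design' AND salary > 70000
Matching: 0 rows

Empty result set (0 rows)


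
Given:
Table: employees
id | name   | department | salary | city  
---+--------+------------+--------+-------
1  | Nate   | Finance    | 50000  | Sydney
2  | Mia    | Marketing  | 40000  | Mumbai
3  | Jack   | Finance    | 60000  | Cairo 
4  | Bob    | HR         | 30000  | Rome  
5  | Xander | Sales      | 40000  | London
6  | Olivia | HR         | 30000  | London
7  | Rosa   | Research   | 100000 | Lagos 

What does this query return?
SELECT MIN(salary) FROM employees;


Salaries: 50000, 40000, 60000, 30000, 40000, 30000, 100000
MIN = 30000

30000


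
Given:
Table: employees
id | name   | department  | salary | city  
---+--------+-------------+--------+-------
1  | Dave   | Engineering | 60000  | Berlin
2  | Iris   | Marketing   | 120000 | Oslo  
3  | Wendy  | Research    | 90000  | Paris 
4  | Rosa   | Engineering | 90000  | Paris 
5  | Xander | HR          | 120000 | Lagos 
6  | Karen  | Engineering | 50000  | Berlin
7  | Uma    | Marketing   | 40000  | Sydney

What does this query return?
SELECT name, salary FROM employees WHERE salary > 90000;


Filtering: salary > 90000
Matching: 2 rows

2 rows:
Iris, 120000
Xander, 120000


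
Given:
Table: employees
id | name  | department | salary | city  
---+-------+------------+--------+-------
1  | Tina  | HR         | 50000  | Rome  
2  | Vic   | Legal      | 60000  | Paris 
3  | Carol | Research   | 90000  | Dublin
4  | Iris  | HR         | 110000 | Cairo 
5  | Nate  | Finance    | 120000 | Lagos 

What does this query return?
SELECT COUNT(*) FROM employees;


COUNT(*) counts all rows

5


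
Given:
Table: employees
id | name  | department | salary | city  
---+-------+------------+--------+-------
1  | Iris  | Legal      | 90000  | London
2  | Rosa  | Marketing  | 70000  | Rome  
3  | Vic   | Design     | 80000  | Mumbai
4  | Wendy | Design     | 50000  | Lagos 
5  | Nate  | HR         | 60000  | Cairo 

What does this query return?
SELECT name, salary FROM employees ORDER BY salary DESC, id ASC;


Sorting by salary DESC, then id ASC for ties

5 rows:
Iris, 90000
Vic, 80000
Rosa, 70000
Nate, 60000
Wendy, 50000


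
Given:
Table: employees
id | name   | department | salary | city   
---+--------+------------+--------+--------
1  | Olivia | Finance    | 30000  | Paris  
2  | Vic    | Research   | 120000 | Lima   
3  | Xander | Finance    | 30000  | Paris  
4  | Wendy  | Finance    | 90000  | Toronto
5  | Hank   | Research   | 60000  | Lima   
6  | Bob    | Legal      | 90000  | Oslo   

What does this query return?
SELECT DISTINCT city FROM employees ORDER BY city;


All 'city' values (row order): Paris, Lima, Paris, Toronto, Lima, Oslo
Removing duplicates leaves 4 unique value(s).

4 values:
Lima
Oslo
Paris
Toronto


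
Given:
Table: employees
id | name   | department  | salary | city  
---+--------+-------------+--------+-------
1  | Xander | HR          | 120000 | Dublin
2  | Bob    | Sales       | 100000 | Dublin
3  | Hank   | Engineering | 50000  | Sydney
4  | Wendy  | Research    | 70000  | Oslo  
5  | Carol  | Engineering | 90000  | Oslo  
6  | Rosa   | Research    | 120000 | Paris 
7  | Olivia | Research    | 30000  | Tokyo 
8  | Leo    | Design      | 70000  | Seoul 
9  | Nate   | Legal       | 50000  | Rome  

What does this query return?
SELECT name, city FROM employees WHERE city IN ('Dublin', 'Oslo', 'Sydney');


Filtering: city IN ('Dublin', 'Oslo', 'Sydney')
Matching: 5 rows

5 rows:
Xander, Dublin
Bob, Dublin
Hank, Sydney
Wendy, Oslo
Carol, Oslo


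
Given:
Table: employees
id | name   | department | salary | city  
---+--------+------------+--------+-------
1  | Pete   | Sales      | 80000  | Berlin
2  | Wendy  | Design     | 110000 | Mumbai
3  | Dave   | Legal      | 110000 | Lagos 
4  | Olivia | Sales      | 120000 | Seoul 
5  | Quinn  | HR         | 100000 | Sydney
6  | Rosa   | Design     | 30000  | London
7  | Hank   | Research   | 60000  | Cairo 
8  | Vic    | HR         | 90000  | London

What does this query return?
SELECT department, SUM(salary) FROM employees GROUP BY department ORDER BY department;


Summing salary within each department:
  Design: 110000 + 30000 = 140000
  HR: 100000 + 90000 = 190000
  Legal: 110000 = 110000
  Research: 60000 = 60000
  Sales: 80000 + 120000 = 200000


5 groups:
Design, 140000
HR, 190000
Legal, 110000
Research, 60000
Sales, 200000


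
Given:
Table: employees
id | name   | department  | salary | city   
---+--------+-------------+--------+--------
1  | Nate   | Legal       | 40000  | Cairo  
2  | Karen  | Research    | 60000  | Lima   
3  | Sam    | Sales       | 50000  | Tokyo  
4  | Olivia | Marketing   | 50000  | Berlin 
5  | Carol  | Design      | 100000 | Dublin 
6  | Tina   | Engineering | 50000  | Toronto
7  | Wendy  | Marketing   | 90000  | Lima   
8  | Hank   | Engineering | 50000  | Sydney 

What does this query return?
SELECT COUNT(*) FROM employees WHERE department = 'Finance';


Counting rows where department = 'Finance'


0


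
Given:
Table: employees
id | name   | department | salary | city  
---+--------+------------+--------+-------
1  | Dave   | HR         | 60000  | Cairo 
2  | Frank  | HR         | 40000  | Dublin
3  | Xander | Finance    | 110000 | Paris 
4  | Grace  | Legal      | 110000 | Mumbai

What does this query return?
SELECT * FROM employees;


SELECT * returns all 4 rows with all columns

4 rows:
1, Dave, HR, 60000, Cairo
2, Frank, HR, 40000, Dublin
3, Xander, Finance, 110000, Paris
4, Grace, Legal, 110000, Mumbai


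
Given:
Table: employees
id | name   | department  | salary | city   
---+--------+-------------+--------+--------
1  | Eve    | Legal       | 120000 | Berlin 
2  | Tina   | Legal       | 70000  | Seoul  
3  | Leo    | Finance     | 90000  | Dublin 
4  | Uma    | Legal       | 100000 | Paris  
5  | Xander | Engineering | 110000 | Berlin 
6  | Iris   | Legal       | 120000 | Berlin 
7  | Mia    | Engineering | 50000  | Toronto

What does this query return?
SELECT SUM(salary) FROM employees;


SUM(salary) = 120000 + 70000 + 90000 + 100000 + 110000 + 120000 + 50000 = 660000

660000


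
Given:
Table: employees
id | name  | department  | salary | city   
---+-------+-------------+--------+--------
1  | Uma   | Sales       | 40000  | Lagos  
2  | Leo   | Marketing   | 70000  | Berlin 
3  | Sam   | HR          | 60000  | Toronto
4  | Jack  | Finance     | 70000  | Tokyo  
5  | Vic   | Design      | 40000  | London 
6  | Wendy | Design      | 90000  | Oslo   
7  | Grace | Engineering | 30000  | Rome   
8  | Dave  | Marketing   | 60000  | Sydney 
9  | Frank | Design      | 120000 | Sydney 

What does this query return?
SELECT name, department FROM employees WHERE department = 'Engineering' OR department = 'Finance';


Filtering: department = 'Engineering' OR 'Finance'
Matching: 2 rows

2 rows:
Jack, Finance
Grace, Engineering


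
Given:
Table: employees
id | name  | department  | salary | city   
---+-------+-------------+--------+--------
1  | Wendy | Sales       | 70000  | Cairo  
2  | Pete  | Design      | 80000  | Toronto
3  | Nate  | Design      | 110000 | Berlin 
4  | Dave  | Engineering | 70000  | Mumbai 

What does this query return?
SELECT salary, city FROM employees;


Projecting columns: salary, city

4 rows:
70000, Cairo
80000, Toronto
110000, Berlin
70000, Mumbai


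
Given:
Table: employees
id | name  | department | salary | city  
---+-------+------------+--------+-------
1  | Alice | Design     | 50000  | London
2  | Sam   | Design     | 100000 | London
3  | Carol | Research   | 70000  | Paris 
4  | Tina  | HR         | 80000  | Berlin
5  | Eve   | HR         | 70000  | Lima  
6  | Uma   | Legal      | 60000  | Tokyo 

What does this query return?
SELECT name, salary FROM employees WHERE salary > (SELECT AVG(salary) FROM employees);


Subquery: AVG(salary) = 71666.67
Filtering: salary > 71666.67
  Sam (100000) -> MATCH
  Tina (80000) -> MATCH


2 rows:
Sam, 100000
Tina, 80000


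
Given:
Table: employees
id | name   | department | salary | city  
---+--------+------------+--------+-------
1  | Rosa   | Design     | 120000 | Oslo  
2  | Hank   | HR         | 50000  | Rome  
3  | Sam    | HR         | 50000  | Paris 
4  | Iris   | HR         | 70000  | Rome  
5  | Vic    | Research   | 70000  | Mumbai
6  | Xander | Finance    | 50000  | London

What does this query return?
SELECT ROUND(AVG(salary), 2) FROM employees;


SUM(salary) = 410000
COUNT = 6
ROUND(AVG, 2) = ROUND(410000 / 6, 2) = 68333.33

68333.33


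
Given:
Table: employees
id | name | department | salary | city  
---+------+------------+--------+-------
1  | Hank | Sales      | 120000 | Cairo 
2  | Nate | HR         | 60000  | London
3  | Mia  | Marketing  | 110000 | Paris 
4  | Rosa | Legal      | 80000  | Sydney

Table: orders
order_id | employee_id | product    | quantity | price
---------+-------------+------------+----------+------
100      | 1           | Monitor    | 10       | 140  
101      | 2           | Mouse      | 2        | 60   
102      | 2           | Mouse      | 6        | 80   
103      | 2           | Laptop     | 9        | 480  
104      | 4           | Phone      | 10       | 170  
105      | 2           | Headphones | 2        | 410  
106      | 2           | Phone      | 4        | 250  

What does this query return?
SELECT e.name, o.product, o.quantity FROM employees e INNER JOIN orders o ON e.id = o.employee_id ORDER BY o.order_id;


Joining employees.id = orders.employee_id:
  employee Hank (id=1) -> order Monitor
  employee Nate (id=2) -> order Mouse
  employee Nate (id=2) -> order Mouse
  employee Nate (id=2) -> order Laptop
  employee Rosa (id=4) -> order Phone
  employee Nate (id=2) -> order Headphones
  employee Nate (id=2) -> order Phone


7 rows:
Hank, Monitor, 10
Nate, Mouse, 2
Nate, Mouse, 6
Nate, Laptop, 9
Rosa, Phone, 10
Nate, Headphones, 2
Nate, Phone, 4


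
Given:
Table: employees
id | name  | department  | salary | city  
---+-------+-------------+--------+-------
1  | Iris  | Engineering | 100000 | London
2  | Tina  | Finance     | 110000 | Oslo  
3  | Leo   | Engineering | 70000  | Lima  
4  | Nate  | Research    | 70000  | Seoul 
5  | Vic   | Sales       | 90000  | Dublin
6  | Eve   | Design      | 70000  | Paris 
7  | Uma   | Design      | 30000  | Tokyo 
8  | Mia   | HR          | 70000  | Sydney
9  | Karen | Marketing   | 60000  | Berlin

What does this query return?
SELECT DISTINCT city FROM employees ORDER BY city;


All 'city' values (row order): London, Oslo, Lima, Seoul, Dublin, Paris, Tokyo, Sydney, Berlin
Removing duplicates leaves 9 unique value(s).

9 values:
Berlin
Dublin
Lima
London
Oslo
Paris
Seoul
Sydney
Tokyo


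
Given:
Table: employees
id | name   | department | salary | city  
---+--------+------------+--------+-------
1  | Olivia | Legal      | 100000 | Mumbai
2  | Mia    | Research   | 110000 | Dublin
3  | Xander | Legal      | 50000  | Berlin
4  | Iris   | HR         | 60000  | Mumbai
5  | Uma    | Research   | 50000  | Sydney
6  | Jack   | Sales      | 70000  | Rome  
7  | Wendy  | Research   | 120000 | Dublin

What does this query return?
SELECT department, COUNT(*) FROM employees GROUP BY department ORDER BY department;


Assigning each row to its department group:
  Olivia -> Legal
  Mia -> Research
  Xander -> Legal
  Iris -> HR
  Uma -> Research
  Jack -> Sales
  Wendy -> Research


4 groups:
HR, 1
Legal, 2
Research, 3
Sales, 1


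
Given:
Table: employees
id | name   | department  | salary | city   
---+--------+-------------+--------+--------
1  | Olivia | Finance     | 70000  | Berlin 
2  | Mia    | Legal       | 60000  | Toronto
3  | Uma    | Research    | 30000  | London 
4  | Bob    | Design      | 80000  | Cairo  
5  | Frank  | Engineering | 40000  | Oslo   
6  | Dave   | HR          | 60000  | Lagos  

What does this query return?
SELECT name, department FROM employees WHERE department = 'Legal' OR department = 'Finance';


Filtering: department = 'Legal' OR 'Finance'
Matching: 2 rows

2 rows:
Olivia, Finance
Mia, Legal


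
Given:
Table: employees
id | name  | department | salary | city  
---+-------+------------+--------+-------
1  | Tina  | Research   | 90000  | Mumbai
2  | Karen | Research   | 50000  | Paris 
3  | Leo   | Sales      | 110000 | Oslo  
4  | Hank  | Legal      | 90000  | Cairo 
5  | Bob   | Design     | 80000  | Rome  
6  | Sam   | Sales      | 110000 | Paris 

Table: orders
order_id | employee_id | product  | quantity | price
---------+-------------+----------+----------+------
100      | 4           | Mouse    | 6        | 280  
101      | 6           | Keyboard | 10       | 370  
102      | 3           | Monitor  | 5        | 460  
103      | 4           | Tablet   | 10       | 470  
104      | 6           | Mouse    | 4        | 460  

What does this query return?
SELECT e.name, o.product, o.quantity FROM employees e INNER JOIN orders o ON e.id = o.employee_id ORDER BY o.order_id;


Joining employees.id = orders.employee_id:
  employee Hank (id=4) -> order Mouse
  employee Sam (id=6) -> order Keyboard
  employee Leo (id=3) -> order Monitor
  employee Hank (id=4) -> order Tablet
  employee Sam (id=6) -> order Mouse


5 rows:
Hank, Mouse, 6
Sam, Keyboard, 10
Leo, Monitor, 5
Hank, Tablet, 10
Sam, Mouse, 4


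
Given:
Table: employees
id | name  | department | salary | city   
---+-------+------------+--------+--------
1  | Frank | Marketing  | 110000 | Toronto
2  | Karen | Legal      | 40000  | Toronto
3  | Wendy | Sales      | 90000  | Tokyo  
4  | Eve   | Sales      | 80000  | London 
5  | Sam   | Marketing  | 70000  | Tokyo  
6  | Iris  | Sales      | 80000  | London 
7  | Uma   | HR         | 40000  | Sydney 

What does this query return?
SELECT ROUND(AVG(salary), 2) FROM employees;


SUM(salary) = 510000
COUNT = 7
ROUND(AVG, 2) = ROUND(510000 / 7, 2) = 72857.14

72857.14


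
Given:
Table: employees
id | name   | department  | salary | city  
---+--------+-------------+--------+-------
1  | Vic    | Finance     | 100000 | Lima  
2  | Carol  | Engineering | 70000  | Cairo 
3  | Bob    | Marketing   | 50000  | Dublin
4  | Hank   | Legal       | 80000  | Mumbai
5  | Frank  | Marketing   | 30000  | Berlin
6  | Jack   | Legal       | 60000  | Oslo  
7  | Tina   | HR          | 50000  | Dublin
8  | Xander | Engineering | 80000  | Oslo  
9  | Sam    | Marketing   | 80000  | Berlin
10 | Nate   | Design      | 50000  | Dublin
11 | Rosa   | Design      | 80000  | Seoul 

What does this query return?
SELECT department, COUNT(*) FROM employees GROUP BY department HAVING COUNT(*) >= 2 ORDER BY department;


Groups with count >= 2:
  Design: 2 -> PASS
  Engineering: 2 -> PASS
  Legal: 2 -> PASS
  Marketing: 3 -> PASS
  Finance: 1 -> filtered out
  HR: 1 -> filtered out


4 groups:
Design, 2
Engineering, 2
Legal, 2
Marketing, 3


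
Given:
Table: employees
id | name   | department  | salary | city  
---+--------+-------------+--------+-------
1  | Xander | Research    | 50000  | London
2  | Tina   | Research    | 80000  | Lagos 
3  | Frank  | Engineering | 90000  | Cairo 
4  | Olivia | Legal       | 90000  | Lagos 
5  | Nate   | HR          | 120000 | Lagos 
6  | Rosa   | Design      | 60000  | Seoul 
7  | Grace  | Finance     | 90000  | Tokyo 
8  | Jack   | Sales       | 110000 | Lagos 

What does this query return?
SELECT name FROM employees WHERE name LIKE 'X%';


LIKE 'X%' matches names starting with 'X'
Matching: 1

1 rows:
Xander


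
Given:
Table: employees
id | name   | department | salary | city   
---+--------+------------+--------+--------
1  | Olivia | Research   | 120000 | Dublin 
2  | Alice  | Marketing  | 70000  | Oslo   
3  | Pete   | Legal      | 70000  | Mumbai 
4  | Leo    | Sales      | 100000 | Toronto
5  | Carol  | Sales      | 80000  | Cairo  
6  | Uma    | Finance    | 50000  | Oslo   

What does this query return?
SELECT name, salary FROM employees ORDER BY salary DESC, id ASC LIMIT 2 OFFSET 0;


Sort by salary DESC (id ASC tiebreak), then skip 0 and take 2
Rows 1 through 2

2 rows:
Olivia, 120000
Leo, 100000


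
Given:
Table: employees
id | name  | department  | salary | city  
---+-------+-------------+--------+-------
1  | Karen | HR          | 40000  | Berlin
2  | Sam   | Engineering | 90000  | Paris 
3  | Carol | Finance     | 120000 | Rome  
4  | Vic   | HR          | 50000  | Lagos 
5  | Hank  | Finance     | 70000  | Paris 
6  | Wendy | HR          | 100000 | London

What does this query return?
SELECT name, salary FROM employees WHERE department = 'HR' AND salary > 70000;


Filtering: department = 'HR' AND salary > 70000
Matching: 1 rows

1 rows:
Wendy, 100000


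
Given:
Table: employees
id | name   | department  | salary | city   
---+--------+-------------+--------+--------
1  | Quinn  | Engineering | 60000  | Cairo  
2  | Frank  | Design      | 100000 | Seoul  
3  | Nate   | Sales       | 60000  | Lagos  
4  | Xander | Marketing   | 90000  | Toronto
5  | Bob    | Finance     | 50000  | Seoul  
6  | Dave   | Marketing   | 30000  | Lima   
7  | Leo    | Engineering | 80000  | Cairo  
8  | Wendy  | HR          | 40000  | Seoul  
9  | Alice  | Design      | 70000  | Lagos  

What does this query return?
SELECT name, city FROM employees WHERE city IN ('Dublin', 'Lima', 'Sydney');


Filtering: city IN ('Dublin', 'Lima', 'Sydney')
Matching: 1 rows

1 rows:
Dave, Lima


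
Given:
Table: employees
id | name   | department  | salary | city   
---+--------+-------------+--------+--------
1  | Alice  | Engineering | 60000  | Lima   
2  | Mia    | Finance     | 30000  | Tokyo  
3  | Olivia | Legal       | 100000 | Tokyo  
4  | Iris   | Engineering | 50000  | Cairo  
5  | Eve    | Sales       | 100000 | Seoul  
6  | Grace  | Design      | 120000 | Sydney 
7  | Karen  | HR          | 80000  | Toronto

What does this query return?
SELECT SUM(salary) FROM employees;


SUM(salary) = 60000 + 30000 + 100000 + 50000 + 100000 + 120000 + 80000 = 540000

540000


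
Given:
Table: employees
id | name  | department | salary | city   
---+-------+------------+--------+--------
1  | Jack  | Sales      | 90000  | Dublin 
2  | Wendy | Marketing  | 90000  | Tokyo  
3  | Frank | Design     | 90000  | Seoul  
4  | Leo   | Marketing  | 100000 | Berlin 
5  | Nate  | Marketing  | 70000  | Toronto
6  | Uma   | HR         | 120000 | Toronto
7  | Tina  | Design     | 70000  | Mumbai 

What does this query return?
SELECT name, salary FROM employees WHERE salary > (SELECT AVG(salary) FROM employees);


Subquery: AVG(salary) = 90000.0
Filtering: salary > 90000.0
  Leo (100000) -> MATCH
  Uma (120000) -> MATCH


2 rows:
Leo, 100000
Uma, 120000
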